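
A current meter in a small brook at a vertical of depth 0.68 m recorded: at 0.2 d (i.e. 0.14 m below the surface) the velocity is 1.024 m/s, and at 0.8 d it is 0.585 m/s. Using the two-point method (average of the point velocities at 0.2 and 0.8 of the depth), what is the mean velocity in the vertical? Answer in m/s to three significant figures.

0.805 m/s

v̄ = (1.024 + 0.585) / 2 = 0.8045 m/s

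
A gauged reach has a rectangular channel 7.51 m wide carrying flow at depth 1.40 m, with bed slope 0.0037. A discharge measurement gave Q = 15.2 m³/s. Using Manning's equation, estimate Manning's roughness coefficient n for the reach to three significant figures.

A = b·y = 7.51 × 1.40 = 10.51 m²
P = b + 2y = 7.51 + 2×1.40 = 10.31 m
R = A/P = 10.51/10.31 = 1.020 m
n = (1/Q)·A·R^(2/3)·S^(1/2) = (1/15.2) × 10.51 × 1.013 × 0.06083 = 0.04263

0.0426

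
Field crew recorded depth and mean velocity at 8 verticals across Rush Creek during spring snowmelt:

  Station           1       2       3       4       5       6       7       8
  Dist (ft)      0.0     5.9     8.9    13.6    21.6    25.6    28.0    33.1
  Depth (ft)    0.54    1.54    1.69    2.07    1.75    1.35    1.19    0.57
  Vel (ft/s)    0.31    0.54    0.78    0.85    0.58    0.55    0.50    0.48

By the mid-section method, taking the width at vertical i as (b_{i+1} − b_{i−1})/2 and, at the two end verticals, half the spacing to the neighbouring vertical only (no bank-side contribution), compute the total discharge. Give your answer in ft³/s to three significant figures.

31.8 ft³/s

w_1 = (5.9 − 0.0)/2 = 2.95 ft; q_1 = 0.31 × 0.54 × 2.95 = 0.4938 ft³/s
w_2 = (8.9 − 0.0)/2 = 4.45 ft; q_2 = 0.54 × 1.54 × 4.45 = 3.701 ft³/s
w_3 = (13.6 − 5.9)/2 = 3.85 ft; q_3 = 0.78 × 1.69 × 3.85 = 5.075 ft³/s
w_4 = (21.6 − 8.9)/2 = 6.35 ft; q_4 = 0.85 × 2.07 × 6.35 = 11.17 ft³/s
w_5 = (25.6 − 13.6)/2 = 6 ft; q_5 = 0.58 × 1.75 × 6 = 6.090 ft³/s
w_6 = (28.0 − 21.6)/2 = 3.2 ft; q_6 = 0.55 × 1.35 × 3.2 = 2.376 ft³/s
w_7 = (33.1 − 25.6)/2 = 3.75 ft; q_7 = 0.50 × 1.19 × 3.75 = 2.231 ft³/s
w_8 = (33.1 − 28.0)/2 = 2.55 ft; q_8 = 0.48 × 0.57 × 2.55 = 0.6977 ft³/s
Q = Σ qᵢ = 31.84 ft³/s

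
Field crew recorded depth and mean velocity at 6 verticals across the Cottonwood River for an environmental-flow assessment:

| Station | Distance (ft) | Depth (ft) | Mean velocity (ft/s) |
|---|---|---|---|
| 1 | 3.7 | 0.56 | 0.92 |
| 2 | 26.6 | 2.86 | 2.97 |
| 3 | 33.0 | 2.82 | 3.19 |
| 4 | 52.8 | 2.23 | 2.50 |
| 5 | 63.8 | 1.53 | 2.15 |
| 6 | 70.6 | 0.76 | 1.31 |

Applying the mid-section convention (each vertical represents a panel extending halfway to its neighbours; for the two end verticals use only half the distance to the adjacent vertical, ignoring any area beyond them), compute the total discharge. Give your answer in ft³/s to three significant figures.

w_1 = (26.6 − 3.7)/2 = 11.45 ft; q_1 = 0.92 × 0.56 × 11.45 = 5.899 ft³/s
w_2 = (33.0 − 3.7)/2 = 14.65 ft; q_2 = 2.97 × 2.86 × 14.65 = 124.4 ft³/s
w_3 = (52.8 − 26.6)/2 = 13.1 ft; q_3 = 3.19 × 2.82 × 13.1 = 117.8 ft³/s
w_4 = (63.8 − 33.0)/2 = 15.4 ft; q_4 = 2.50 × 2.23 × 15.4 = 85.86 ft³/s
w_5 = (70.6 − 52.8)/2 = 8.9 ft; q_5 = 2.15 × 1.53 × 8.9 = 29.28 ft³/s
w_6 = (70.6 − 63.8)/2 = 3.4 ft; q_6 = 1.31 × 0.76 × 3.4 = 3.385 ft³/s
Q = Σ qᵢ = 366.7 ft³/s

367 ft³/s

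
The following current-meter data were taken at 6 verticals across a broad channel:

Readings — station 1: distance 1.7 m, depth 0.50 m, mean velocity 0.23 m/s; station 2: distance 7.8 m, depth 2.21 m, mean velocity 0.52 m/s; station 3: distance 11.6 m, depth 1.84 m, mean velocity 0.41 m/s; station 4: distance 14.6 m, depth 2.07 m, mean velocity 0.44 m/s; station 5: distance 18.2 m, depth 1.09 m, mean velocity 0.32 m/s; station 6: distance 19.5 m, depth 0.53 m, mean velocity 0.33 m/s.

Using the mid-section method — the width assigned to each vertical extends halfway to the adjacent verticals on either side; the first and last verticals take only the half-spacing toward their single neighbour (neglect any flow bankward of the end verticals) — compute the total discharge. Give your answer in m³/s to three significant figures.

w_1 = (7.8 − 1.7)/2 = 3.05 m; q_1 = 0.23 × 0.50 × 3.05 = 0.3508 m³/s
w_2 = (11.6 − 1.7)/2 = 4.95 m; q_2 = 0.52 × 2.21 × 4.95 = 5.689 m³/s
w_3 = (14.6 − 7.8)/2 = 3.4 m; q_3 = 0.41 × 1.84 × 3.4 = 2.565 m³/s
w_4 = (18.2 − 11.6)/2 = 3.3 m; q_4 = 0.44 × 2.07 × 3.3 = 3.006 m³/s
w_5 = (19.5 − 14.6)/2 = 2.45 m; q_5 = 0.32 × 1.09 × 2.45 = 0.8546 m³/s
w_6 = (19.5 − 18.2)/2 = 0.65 m; q_6 = 0.33 × 0.53 × 0.65 = 0.1137 m³/s
Q = Σ qᵢ = 12.58 m³/s

12.6 m³/s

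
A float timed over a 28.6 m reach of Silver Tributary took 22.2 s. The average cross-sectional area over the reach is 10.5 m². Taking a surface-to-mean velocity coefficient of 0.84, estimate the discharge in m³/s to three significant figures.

11.4 m³/s

v_surface = L / t̄ = 28.6 / 22.2 = 1.288 m/s
v_mean = 0.84 × 1.288 = 1.082 m/s
Q = A × v_mean = 10.5 × 1.082 = 11.36 m³/s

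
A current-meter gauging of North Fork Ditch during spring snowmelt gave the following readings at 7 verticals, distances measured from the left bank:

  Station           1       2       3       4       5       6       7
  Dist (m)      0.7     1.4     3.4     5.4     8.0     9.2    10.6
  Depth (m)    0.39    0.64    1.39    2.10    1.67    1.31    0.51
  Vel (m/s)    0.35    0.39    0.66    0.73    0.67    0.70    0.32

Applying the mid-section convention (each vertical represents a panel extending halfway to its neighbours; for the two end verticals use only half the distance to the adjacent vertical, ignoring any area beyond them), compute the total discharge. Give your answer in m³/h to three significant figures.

33000 m³/h

w_1 = (1.4 − 0.7)/2 = 0.35 m; q_1 = 0.35 × 0.39 × 0.35 = 0.04778 m³/s
w_2 = (3.4 − 0.7)/2 = 1.35 m; q_2 = 0.39 × 0.64 × 1.35 = 0.3370 m³/s
w_3 = (5.4 − 1.4)/2 = 2 m; q_3 = 0.66 × 1.39 × 2 = 1.835 m³/s
w_4 = (8.0 − 3.4)/2 = 2.3 m; q_4 = 0.73 × 2.10 × 2.3 = 3.526 m³/s
w_5 = (9.2 − 5.4)/2 = 1.9 m; q_5 = 0.67 × 1.67 × 1.9 = 2.126 m³/s
w_6 = (10.6 − 8.0)/2 = 1.3 m; q_6 = 0.70 × 1.31 × 1.3 = 1.192 m³/s
w_7 = (10.6 − 9.2)/2 = 0.7 m; q_7 = 0.32 × 0.51 × 0.7 = 0.1142 m³/s
Q = Σ qᵢ = 9.178 m³/s
= 9.178 × 3600 = 33040 m³/h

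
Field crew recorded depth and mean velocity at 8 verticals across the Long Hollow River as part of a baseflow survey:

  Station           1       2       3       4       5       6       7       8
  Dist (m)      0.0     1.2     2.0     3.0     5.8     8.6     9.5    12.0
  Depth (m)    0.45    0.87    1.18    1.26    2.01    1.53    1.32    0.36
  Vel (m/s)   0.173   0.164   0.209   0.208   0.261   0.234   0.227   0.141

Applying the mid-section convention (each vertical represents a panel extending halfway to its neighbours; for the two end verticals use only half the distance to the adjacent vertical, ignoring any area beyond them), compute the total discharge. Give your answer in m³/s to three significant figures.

w_1 = (1.2 − 0.0)/2 = 0.6 m; q_1 = 0.173 × 0.45 × 0.6 = 0.04671 m³/s
w_2 = (2.0 − 0.0)/2 = 1 m; q_2 = 0.164 × 0.87 × 1 = 0.1427 m³/s
w_3 = (3.0 − 1.2)/2 = 0.9 m; q_3 = 0.209 × 1.18 × 0.9 = 0.2220 m³/s
w_4 = (5.8 − 2.0)/2 = 1.9 m; q_4 = 0.208 × 1.26 × 1.9 = 0.4980 m³/s
w_5 = (8.6 − 3.0)/2 = 2.8 m; q_5 = 0.261 × 2.01 × 2.8 = 1.469 m³/s
w_6 = (9.5 − 5.8)/2 = 1.85 m; q_6 = 0.234 × 1.53 × 1.85 = 0.6623 m³/s
w_7 = (12.0 − 8.6)/2 = 1.7 m; q_7 = 0.227 × 1.32 × 1.7 = 0.5094 m³/s
w_8 = (12.0 − 9.5)/2 = 1.25 m; q_8 = 0.141 × 0.36 × 1.25 = 0.06345 m³/s
Q = Σ qᵢ = 3.613 m³/s

3.61 m³/s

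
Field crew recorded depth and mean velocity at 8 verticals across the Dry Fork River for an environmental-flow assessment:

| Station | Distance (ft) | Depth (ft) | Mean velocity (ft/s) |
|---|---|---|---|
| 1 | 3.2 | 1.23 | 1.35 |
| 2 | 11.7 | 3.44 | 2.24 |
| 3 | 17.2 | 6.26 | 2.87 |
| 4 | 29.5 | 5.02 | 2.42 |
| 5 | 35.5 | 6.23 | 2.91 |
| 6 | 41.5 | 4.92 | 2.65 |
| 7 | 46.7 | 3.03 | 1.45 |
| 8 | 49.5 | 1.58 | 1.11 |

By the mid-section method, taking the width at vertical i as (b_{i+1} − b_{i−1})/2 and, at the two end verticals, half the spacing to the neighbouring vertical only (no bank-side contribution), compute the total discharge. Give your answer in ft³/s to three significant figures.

534 ft³/s

w_1 = (11.7 − 3.2)/2 = 4.25 ft; q_1 = 1.35 × 1.23 × 4.25 = 7.057 ft³/s
w_2 = (17.2 − 3.2)/2 = 7 ft; q_2 = 2.24 × 3.44 × 7 = 53.94 ft³/s
w_3 = (29.5 − 11.7)/2 = 8.9 ft; q_3 = 2.87 × 6.26 × 8.9 = 159.9 ft³/s
w_4 = (35.5 − 17.2)/2 = 9.15 ft; q_4 = 2.42 × 5.02 × 9.15 = 111.2 ft³/s
w_5 = (41.5 − 29.5)/2 = 6 ft; q_5 = 2.91 × 6.23 × 6 = 108.8 ft³/s
w_6 = (46.7 − 35.5)/2 = 5.6 ft; q_6 = 2.65 × 4.92 × 5.6 = 73.01 ft³/s
w_7 = (49.5 − 41.5)/2 = 4 ft; q_7 = 1.45 × 3.03 × 4 = 17.57 ft³/s
w_8 = (49.5 − 46.7)/2 = 1.4 ft; q_8 = 1.11 × 1.58 × 1.4 = 2.455 ft³/s
Q = Σ qᵢ = 533.9 ft³/s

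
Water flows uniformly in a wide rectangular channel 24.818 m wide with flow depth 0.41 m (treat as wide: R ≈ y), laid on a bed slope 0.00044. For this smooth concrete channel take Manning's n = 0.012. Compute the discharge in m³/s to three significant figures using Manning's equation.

9.82 m³/s

A = b·y = 24.818 × 0.41 = 10.18 m²
Wide channel: R ≈ y = 0.41 m
Q = (1/n)·A·R^(2/3)·S^(1/2) = (1/0.012) × 10.18 × 0.4100^(2/3) × 0.00044^(1/2) = 9.816 m³/s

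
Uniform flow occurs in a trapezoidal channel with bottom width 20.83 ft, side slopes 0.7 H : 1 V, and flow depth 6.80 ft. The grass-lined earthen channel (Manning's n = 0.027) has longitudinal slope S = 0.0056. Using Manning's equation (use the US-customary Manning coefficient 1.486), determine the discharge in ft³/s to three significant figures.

2000 ft³/s

A = (b + z·y)·y = (20.83 + 0.7×6.80)×6.80 = 174.0 ft²
P = b + 2y√(1+z²) = 20.83 + 2×6.80×√(1+0.7²) = 37.43 ft
R = A/P = 174.0/37.43 = 4.649 ft
Q = (1.486/n)·A·R^(2/3)·S^(1/2) = (1.486/0.027) × 174.0 × 4.649^(2/3) × 0.0056^(1/2) = 1996 ft³/s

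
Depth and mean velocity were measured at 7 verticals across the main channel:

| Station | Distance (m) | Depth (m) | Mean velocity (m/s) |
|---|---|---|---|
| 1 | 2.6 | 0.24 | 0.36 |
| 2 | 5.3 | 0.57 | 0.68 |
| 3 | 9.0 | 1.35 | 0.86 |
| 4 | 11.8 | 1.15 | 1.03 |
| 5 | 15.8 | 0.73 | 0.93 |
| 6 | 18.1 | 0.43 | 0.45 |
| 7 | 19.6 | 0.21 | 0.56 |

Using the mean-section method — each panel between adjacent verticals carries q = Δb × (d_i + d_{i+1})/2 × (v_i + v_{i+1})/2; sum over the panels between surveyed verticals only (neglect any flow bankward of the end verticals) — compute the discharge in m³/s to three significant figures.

11.5 m³/s

Panel 1-2: Δb = 2.7 m, d̄ = (0.24+0.57)/2 = 0.405, v̄ = (0.36+0.68)/2 = 0.52 → q = 2.7×0.405×0.52 = 0.5686 m³/s
Panel 2-3: Δb = 3.7 m, d̄ = (0.57+1.35)/2 = 0.96, v̄ = (0.68+0.86)/2 = 0.77 → q = 3.7×0.96×0.77 = 2.735 m³/s
Panel 3-4: Δb = 2.8 m, d̄ = (1.35+1.15)/2 = 1.25, v̄ = (0.86+1.03)/2 = 0.945 → q = 2.8×1.25×0.945 = 3.308 m³/s
Panel 4-5: Δb = 4 m, d̄ = (1.15+0.73)/2 = 0.94, v̄ = (1.03+0.93)/2 = 0.98 → q = 4×0.94×0.98 = 3.685 m³/s
Panel 5-6: Δb = 2.3 m, d̄ = (0.73+0.43)/2 = 0.58, v̄ = (0.93+0.45)/2 = 0.69 → q = 2.3×0.58×0.69 = 0.9205 m³/s
Panel 6-7: Δb = 1.5 m, d̄ = (0.43+0.21)/2 = 0.32, v̄ = (0.45+0.56)/2 = 0.505 → q = 1.5×0.32×0.505 = 0.2424 m³/s
Q = Σ q = 11.46 m³/s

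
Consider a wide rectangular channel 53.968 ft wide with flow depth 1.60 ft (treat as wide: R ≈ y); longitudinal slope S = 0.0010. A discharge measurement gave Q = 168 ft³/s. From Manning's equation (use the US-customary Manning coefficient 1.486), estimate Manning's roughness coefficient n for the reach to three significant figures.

A = b·y = 53.968 × 1.60 = 86.35 ft²
Wide channel: R ≈ y = 1.60 ft
n = (1.486/Q)·A·R^(2/3)·S^(1/2) = (1.486/168) × 86.35 × 1.368 × 0.03162 = 0.03304

0.0330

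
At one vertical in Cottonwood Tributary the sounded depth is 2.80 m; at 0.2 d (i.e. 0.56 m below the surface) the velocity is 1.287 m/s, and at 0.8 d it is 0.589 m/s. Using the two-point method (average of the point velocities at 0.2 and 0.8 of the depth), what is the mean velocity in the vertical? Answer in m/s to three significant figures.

v̄ = (1.287 + 0.589) / 2 = 0.9380 m/s

0.938 m/s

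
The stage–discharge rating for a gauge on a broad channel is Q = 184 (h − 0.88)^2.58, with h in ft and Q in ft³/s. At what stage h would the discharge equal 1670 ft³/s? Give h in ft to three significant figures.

h − h₀ = (Q/C)^(1/b) = (1670/184)^(1/2.58) = 2.351 ft
h = 0.88 + 2.351 = 3.231 ft

3.23 ft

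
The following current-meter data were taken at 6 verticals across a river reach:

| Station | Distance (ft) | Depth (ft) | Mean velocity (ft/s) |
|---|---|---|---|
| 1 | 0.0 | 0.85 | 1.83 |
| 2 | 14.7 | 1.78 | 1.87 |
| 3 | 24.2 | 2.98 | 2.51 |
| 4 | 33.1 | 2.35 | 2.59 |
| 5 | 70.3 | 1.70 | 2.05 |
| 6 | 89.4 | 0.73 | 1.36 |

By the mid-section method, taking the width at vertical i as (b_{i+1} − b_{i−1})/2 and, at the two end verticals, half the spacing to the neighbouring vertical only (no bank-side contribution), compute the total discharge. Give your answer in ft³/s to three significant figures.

w_1 = (14.7 − 0.0)/2 = 7.35 ft; q_1 = 1.83 × 0.85 × 7.35 = 11.43 ft³/s
w_2 = (24.2 − 0.0)/2 = 12.1 ft; q_2 = 1.87 × 1.78 × 12.1 = 40.28 ft³/s
w_3 = (33.1 − 14.7)/2 = 9.2 ft; q_3 = 2.51 × 2.98 × 9.2 = 68.81 ft³/s
w_4 = (70.3 − 24.2)/2 = 23.05 ft; q_4 = 2.59 × 2.35 × 23.05 = 140.3 ft³/s
w_5 = (89.4 − 33.1)/2 = 28.15 ft; q_5 = 2.05 × 1.70 × 28.15 = 98.10 ft³/s
w_6 = (89.4 − 70.3)/2 = 9.55 ft; q_6 = 1.36 × 0.73 × 9.55 = 9.481 ft³/s
Q = Σ qᵢ = 368.4 ft³/s

368 ft³/s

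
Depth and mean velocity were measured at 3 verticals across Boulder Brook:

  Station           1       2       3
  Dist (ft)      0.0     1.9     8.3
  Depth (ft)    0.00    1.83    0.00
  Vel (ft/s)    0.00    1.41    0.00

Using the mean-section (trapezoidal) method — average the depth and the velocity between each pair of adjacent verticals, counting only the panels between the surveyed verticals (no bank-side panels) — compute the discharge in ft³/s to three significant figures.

Panel 1-2: Δb = 1.9 ft, d̄ = (0.00+1.83)/2 = 0.915, v̄ = (0.00+1.41)/2 = 0.705 → q = 1.9×0.915×0.705 = 1.226 ft³/s
Panel 2-3: Δb = 6.4 ft, d̄ = (1.83+0.00)/2 = 0.915, v̄ = (1.41+0.00)/2 = 0.705 → q = 6.4×0.915×0.705 = 4.128 ft³/s
Q = Σ q = 5.354 ft³/s

5.35 ft³/s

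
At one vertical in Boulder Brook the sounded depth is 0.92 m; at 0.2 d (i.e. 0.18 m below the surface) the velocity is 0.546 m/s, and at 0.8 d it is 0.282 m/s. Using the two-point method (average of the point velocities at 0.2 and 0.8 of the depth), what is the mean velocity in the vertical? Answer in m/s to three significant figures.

v̄ = (0.546 + 0.282) / 2 = 0.4140 m/s

0.414 m/s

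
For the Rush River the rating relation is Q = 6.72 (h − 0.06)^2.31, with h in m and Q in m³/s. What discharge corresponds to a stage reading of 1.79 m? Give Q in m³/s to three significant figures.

23.8 m³/s

Q = 6.72 × (1.79 − 0.06)^2.31 = 6.72 × 1.73^2.31 = 23.84 m³/s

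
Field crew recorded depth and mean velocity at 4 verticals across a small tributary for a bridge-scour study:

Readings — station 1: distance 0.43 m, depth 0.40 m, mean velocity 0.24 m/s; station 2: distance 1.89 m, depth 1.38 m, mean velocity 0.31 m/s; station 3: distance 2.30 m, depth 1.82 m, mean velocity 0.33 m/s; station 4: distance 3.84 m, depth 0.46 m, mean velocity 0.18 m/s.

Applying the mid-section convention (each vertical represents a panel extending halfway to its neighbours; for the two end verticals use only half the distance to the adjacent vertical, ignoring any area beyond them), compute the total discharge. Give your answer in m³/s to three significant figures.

w_1 = (1.89 − 0.43)/2 = 0.73 m; q_1 = 0.24 × 0.40 × 0.73 = 0.07008 m³/s
w_2 = (2.30 − 0.43)/2 = 0.935 m; q_2 = 0.31 × 1.38 × 0.935 = 0.4000 m³/s
w_3 = (3.84 − 1.89)/2 = 0.975 m; q_3 = 0.33 × 1.82 × 0.975 = 0.5856 m³/s
w_4 = (3.84 − 2.30)/2 = 0.77 m; q_4 = 0.18 × 0.46 × 0.77 = 0.06376 m³/s
Q = Σ qᵢ = 1.119 m³/s

1.12 m³/s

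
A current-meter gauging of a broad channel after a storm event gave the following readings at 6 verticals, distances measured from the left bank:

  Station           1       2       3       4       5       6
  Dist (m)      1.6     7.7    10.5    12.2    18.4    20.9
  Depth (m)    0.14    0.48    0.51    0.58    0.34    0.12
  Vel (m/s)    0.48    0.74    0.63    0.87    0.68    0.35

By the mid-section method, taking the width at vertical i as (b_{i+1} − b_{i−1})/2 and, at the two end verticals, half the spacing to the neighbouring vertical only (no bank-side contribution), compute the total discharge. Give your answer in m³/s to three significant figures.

5.56 m³/s

w_1 = (7.7 − 1.6)/2 = 3.05 m; q_1 = 0.48 × 0.14 × 3.05 = 0.2050 m³/s
w_2 = (10.5 − 1.6)/2 = 4.45 m; q_2 = 0.74 × 0.48 × 4.45 = 1.581 m³/s
w_3 = (12.2 − 7.7)/2 = 2.25 m; q_3 = 0.63 × 0.51 × 2.25 = 0.7229 m³/s
w_4 = (18.4 − 10.5)/2 = 3.95 m; q_4 = 0.87 × 0.58 × 3.95 = 1.993 m³/s
w_5 = (20.9 − 12.2)/2 = 4.35 m; q_5 = 0.68 × 0.34 × 4.35 = 1.006 m³/s
w_6 = (20.9 − 18.4)/2 = 1.25 m; q_6 = 0.35 × 0.12 × 1.25 = 0.05250 m³/s
Q = Σ qᵢ = 5.560 m³/s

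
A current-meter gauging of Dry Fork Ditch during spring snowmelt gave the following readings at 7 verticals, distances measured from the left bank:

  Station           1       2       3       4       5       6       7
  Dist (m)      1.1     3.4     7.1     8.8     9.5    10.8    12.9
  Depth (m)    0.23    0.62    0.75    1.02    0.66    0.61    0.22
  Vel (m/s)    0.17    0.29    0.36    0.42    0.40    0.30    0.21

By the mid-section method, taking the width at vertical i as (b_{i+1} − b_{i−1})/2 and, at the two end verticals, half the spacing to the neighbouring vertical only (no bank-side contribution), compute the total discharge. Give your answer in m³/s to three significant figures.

w_1 = (3.4 − 1.1)/2 = 1.15 m; q_1 = 0.17 × 0.23 × 1.15 = 0.04497 m³/s
w_2 = (7.1 − 1.1)/2 = 3 m; q_2 = 0.29 × 0.62 × 3 = 0.5394 m³/s
w_3 = (8.8 − 3.4)/2 = 2.7 m; q_3 = 0.36 × 0.75 × 2.7 = 0.7290 m³/s
w_4 = (9.5 − 7.1)/2 = 1.2 m; q_4 = 0.42 × 1.02 × 1.2 = 0.5141 m³/s
w_5 = (10.8 − 8.8)/2 = 1 m; q_5 = 0.40 × 0.66 × 1 = 0.2640 m³/s
w_6 = (12.9 − 9.5)/2 = 1.7 m; q_6 = 0.30 × 0.61 × 1.7 = 0.3111 m³/s
w_7 = (12.9 − 10.8)/2 = 1.05 m; q_7 = 0.21 × 0.22 × 1.05 = 0.04851 m³/s
Q = Σ qᵢ = 2.451 m³/s

2.45 m³/s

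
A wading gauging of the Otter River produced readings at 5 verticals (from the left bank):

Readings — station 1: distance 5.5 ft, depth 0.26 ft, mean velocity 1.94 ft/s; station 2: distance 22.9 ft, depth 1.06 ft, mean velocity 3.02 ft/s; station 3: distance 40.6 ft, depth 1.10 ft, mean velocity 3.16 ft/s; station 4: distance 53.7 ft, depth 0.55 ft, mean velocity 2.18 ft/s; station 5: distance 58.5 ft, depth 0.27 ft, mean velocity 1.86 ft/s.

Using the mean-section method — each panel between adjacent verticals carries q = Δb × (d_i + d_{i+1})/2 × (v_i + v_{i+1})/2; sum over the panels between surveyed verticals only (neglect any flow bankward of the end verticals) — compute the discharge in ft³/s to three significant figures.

Panel 1-2: Δb = 17.4 ft, d̄ = (0.26+1.06)/2 = 0.66, v̄ = (1.94+3.02)/2 = 2.48 → q = 17.4×0.66×2.48 = 28.48 ft³/s
Panel 2-3: Δb = 17.7 ft, d̄ = (1.06+1.10)/2 = 1.08, v̄ = (3.02+3.16)/2 = 3.09 → q = 17.7×1.08×3.09 = 59.07 ft³/s
Panel 3-4: Δb = 13.1 ft, d̄ = (1.10+0.55)/2 = 0.825, v̄ = (3.16+2.18)/2 = 2.67 → q = 13.1×0.825×2.67 = 28.86 ft³/s
Panel 4-5: Δb = 4.8 ft, d̄ = (0.55+0.27)/2 = 0.41, v̄ = (2.18+1.86)/2 = 2.02 → q = 4.8×0.41×2.02 = 3.975 ft³/s
Q = Σ q = 120.4 ft³/s

120 ft³/s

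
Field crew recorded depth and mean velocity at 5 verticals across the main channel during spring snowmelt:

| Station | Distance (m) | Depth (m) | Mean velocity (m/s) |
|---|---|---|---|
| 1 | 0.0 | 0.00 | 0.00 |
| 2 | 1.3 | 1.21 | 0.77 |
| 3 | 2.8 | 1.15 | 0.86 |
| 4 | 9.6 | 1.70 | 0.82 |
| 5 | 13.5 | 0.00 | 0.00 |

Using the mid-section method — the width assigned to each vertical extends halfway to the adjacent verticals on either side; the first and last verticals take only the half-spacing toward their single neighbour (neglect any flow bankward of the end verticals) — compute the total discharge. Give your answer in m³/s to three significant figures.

w_2 = (2.8 − 0.0)/2 = 1.4 m; q_2 = 0.77 × 1.21 × 1.4 = 1.304 m³/s
w_3 = (9.6 − 1.3)/2 = 4.15 m; q_3 = 0.86 × 1.15 × 4.15 = 4.104 m³/s
w_4 = (13.5 − 2.8)/2 = 5.35 m; q_4 = 0.82 × 1.70 × 5.35 = 7.458 m³/s
Stations 1, 5 contribute zero (depth or velocity is 0).
Q = Σ qᵢ = 12.87 m³/s

12.9 m³/s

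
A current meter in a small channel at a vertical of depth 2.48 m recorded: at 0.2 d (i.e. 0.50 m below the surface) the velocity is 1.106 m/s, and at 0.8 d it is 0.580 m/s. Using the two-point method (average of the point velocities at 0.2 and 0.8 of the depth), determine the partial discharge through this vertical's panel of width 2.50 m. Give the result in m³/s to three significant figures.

5.23 m³/s

v̄ = (1.106 + 0.580) / 2 = 0.8430 m/s
q = v̄ × d × w = 0.8430 × 2.48 × 2.50 = 5.227 m³/s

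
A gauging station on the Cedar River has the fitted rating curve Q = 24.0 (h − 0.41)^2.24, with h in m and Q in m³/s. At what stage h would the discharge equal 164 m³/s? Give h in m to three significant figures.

2.77 m

h − h₀ = (Q/C)^(1/b) = (164/24.0)^(1/2.24) = 2.358 m
h = 0.41 + 2.358 = 2.768 m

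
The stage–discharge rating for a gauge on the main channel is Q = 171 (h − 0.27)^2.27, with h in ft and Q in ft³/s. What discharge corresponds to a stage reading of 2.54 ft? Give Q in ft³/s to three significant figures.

1100 ft³/s

Q = 171 × (2.54 − 0.27)^2.27 = 171 × 2.27^2.27 = 1099 ft³/s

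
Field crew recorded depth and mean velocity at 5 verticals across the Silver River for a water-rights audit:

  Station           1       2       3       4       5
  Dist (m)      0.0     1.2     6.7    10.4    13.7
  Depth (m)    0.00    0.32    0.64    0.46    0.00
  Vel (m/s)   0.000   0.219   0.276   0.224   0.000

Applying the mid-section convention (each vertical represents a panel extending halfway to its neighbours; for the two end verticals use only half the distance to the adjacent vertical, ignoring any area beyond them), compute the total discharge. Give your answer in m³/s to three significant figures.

1.41 m³/s

w_2 = (6.7 − 0.0)/2 = 3.35 m; q_2 = 0.219 × 0.32 × 3.35 = 0.2348 m³/s
w_3 = (10.4 − 1.2)/2 = 4.6 m; q_3 = 0.276 × 0.64 × 4.6 = 0.8125 m³/s
w_4 = (13.7 − 6.7)/2 = 3.5 m; q_4 = 0.224 × 0.46 × 3.5 = 0.3606 m³/s
Stations 1, 5 contribute zero (depth or velocity is 0).
Q = Σ qᵢ = 1.408 m³/s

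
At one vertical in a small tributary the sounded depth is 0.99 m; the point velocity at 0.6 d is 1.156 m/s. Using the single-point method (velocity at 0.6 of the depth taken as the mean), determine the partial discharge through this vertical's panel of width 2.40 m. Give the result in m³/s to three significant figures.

2.75 m³/s

v̄ = v₀.₆ = 1.156 m/s
q = v̄ × d × w = 1.156 × 0.99 × 2.40 = 2.747 m³/s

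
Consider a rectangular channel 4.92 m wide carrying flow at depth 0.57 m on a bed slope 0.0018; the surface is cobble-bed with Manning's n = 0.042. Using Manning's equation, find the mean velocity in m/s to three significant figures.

0.604 m/s

A = b·y = 4.92 × 0.57 = 2.804 m²
P = b + 2y = 4.92 + 2×0.57 = 6.060 m
R = A/P = 2.804/6.060 = 0.4628 m
Q = (1/n)·A·R^(2/3)·S^(1/2) = (1/0.042) × 2.804 × 0.4628^(2/3) × 0.0018^(1/2) = 1.695 m³/s
V = Q/A = 1.695/2.804 = 0.6044 m/s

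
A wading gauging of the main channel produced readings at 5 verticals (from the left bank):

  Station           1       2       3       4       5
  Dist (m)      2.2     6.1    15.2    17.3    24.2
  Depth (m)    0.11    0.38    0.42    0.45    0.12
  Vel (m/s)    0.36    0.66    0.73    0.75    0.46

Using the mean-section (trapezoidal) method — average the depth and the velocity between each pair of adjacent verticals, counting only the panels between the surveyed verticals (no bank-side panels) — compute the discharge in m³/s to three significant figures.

Panel 1-2: Δb = 3.9 m, d̄ = (0.11+0.38)/2 = 0.245, v̄ = (0.36+0.66)/2 = 0.51 → q = 3.9×0.245×0.51 = 0.4873 m³/s
Panel 2-3: Δb = 9.1 m, d̄ = (0.38+0.42)/2 = 0.4, v̄ = (0.66+0.73)/2 = 0.695 → q = 9.1×0.4×0.695 = 2.530 m³/s
Panel 3-4: Δb = 2.1 m, d̄ = (0.42+0.45)/2 = 0.435, v̄ = (0.73+0.75)/2 = 0.74 → q = 2.1×0.435×0.74 = 0.6760 m³/s
Panel 4-5: Δb = 6.9 m, d̄ = (0.45+0.12)/2 = 0.285, v̄ = (0.75+0.46)/2 = 0.605 → q = 6.9×0.285×0.605 = 1.190 m³/s
Q = Σ q = 4.883 m³/s

4.88 m³/s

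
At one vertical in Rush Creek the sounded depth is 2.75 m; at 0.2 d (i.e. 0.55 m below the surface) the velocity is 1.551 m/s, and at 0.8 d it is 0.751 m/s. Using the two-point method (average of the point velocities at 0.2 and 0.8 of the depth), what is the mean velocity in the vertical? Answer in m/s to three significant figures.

1.15 m/s

v̄ = (1.551 + 0.751) / 2 = 1.151 m/s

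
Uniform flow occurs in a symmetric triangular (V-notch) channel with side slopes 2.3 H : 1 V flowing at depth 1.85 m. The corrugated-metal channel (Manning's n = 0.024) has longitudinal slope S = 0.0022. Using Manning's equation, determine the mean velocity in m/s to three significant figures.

A = z·y² = 2.3×1.85² = 7.872 m²
P = 2y√(1+z²) = 2×1.85×√(1+2.3²) = 9.280 m
R = A/P = 7.872/9.280 = 0.8483 m
Q = (1/n)·A·R^(2/3)·S^(1/2) = (1/0.024) × 7.872 × 0.8483^(2/3) × 0.0022^(1/2) = 13.79 m³/s
V = Q/A = 13.79/7.872 = 1.751 m/s

1.75 m/s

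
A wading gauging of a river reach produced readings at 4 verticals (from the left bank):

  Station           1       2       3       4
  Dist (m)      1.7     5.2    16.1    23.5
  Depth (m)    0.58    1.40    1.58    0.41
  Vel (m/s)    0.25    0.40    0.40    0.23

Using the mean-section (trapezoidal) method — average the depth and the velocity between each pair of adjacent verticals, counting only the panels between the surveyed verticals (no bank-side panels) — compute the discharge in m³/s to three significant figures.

9.94 m³/s

Panel 1-2: Δb = 3.5 m, d̄ = (0.58+1.40)/2 = 0.99, v̄ = (0.25+0.40)/2 = 0.325 → q = 3.5×0.99×0.325 = 1.126 m³/s
Panel 2-3: Δb = 10.9 m, d̄ = (1.40+1.58)/2 = 1.49, v̄ = (0.40+0.40)/2 = 0.4 → q = 10.9×1.49×0.4 = 6.496 m³/s
Panel 3-4: Δb = 7.4 m, d̄ = (1.58+0.41)/2 = 0.995, v̄ = (0.40+0.23)/2 = 0.315 → q = 7.4×0.995×0.315 = 2.319 m³/s
Q = Σ q = 9.942 m³/s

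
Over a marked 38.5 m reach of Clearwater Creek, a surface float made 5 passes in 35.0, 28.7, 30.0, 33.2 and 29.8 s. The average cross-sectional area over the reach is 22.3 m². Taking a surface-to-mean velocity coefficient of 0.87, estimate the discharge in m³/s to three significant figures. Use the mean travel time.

t̄ = (35.0 + 28.7 + 30.0 + 33.2 + 29.8) / 5 = 31.34 s
v_surface = L / t̄ = 38.5 / 31.34 = 1.228 m/s
v_mean = 0.87 × 1.228 = 1.069 m/s
Q = A × v_mean = 22.3 × 1.069 = 23.83 m³/s

23.8 m³/s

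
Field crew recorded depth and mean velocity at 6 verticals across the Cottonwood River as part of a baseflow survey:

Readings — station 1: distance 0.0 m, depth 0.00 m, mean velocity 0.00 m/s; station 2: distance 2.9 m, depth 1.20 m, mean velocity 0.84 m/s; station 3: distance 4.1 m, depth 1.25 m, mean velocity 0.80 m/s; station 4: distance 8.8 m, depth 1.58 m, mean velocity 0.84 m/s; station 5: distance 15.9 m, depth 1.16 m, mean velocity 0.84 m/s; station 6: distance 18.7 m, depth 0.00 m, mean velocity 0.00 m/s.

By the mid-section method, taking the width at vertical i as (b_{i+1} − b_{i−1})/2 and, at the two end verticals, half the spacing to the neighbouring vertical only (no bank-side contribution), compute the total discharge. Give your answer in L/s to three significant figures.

w_2 = (4.1 − 0.0)/2 = 2.05 m; q_2 = 0.84 × 1.20 × 2.05 = 2.066 m³/s
w_3 = (8.8 − 2.9)/2 = 2.95 m; q_3 = 0.80 × 1.25 × 2.95 = 2.950 m³/s
w_4 = (15.9 − 4.1)/2 = 5.9 m; q_4 = 0.84 × 1.58 × 5.9 = 7.830 m³/s
w_5 = (18.7 − 8.8)/2 = 4.95 m; q_5 = 0.84 × 1.16 × 4.95 = 4.823 m³/s
Stations 1, 6 contribute zero (depth or velocity is 0).
Q = Σ qᵢ = 17.67 m³/s
= 17.67 × 1000 = 17670 L/s

17700 L/s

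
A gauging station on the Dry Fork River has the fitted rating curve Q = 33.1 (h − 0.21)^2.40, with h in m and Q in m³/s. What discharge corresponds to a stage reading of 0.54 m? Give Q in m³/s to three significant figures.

2.31 m³/s

Q = 33.1 × (0.54 − 0.21)^2.40 = 33.1 × 0.33^2.40 = 2.313 m³/s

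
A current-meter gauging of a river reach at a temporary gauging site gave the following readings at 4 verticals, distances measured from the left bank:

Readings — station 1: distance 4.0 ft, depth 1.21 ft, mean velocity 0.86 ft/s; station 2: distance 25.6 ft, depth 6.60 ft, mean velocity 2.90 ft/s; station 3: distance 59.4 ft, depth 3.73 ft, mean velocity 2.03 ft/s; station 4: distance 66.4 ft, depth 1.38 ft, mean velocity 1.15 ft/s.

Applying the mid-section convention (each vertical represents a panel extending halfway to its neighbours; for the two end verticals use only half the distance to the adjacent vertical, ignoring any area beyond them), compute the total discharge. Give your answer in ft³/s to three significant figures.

w_1 = (25.6 − 4.0)/2 = 10.8 ft; q_1 = 0.86 × 1.21 × 10.8 = 11.24 ft³/s
w_2 = (59.4 − 4.0)/2 = 27.7 ft; q_2 = 2.90 × 6.60 × 27.7 = 530.2 ft³/s
w_3 = (66.4 − 25.6)/2 = 20.4 ft; q_3 = 2.03 × 3.73 × 20.4 = 154.5 ft³/s
w_4 = (66.4 − 59.4)/2 = 3.5 ft; q_4 = 1.15 × 1.38 × 3.5 = 5.555 ft³/s
Q = Σ qᵢ = 701.4 ft³/s

701 ft³/s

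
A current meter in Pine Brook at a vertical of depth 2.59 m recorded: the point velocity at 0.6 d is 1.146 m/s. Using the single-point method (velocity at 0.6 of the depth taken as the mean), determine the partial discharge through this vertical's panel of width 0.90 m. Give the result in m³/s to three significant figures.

v̄ = v₀.₆ = 1.146 m/s
q = v̄ × d × w = 1.146 × 2.59 × 0.90 = 2.671 m³/s

2.67 m³/s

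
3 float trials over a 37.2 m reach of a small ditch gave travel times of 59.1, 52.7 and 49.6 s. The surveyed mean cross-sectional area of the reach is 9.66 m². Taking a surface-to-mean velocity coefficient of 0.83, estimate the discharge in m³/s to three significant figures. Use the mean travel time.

5.54 m³/s

t̄ = (59.1 + 52.7 + 49.6) / 3 = 53.8 s
v_surface = L / t̄ = 37.2 / 53.8 = 0.6914 m/s
v_mean = 0.83 × 0.6914 = 0.5739 m/s
Q = A × v_mean = 9.66 × 0.5739 = 5.544 m³/s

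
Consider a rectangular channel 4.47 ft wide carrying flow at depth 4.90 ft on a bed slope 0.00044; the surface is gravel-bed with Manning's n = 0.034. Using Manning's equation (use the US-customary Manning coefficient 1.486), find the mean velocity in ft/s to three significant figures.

A = b·y = 4.47 × 4.90 = 21.90 ft²
P = b + 2y = 4.47 + 2×4.90 = 14.27 ft
R = A/P = 21.90/14.27 = 1.535 ft
Q = (1.486/n)·A·R^(2/3)·S^(1/2) = (1.486/0.034) × 21.90 × 1.535^(2/3) × 0.00044^(1/2) = 26.72 ft³/s
V = Q/A = 26.72/21.90 = 1.220 ft/s

1.22 ft/s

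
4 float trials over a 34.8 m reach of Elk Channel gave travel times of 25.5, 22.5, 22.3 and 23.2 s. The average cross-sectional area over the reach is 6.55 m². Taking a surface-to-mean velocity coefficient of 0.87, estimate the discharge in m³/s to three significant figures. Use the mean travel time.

t̄ = (25.5 + 22.5 + 22.3 + 23.2) / 4 = 23.375 s
v_surface = L / t̄ = 34.8 / 23.375 = 1.489 m/s
v_mean = 0.87 × 1.489 = 1.295 m/s
Q = A × v_mean = 6.55 × 1.295 = 8.484 m³/s

8.48 m³/s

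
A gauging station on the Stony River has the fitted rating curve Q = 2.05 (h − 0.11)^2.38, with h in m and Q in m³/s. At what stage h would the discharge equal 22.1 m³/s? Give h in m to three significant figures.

h − h₀ = (Q/C)^(1/b) = (22.1/2.05)^(1/2.38) = 2.716 m
h = 0.11 + 2.716 = 2.826 m

2.83 m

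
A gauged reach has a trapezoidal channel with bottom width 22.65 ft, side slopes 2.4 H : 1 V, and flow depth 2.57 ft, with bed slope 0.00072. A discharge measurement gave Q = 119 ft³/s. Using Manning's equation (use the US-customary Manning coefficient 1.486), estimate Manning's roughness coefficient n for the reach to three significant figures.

A = (b + z·y)·y = (22.65 + 2.4×2.57)×2.57 = 74.06 ft²
P = b + 2y√(1+z²) = 22.65 + 2×2.57×√(1+2.4²) = 36.01 ft
R = A/P = 74.06/36.01 = 2.056 ft
n = (1.486/Q)·A·R^(2/3)·S^(1/2) = (1.486/119) × 74.06 × 1.617 × 0.02683 = 0.04013

0.0401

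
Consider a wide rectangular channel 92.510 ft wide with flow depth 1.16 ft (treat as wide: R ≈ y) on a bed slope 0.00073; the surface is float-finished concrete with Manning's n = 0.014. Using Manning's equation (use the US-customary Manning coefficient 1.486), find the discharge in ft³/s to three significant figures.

A = b·y = 92.510 × 1.16 = 107.3 ft²
Wide channel: R ≈ y = 1.16 ft
Q = (1.486/n)·A·R^(2/3)·S^(1/2) = (1.486/0.014) × 107.3 × 1.160^(2/3) × 0.00073^(1/2) = 339.8 ft³/s

340 ft³/s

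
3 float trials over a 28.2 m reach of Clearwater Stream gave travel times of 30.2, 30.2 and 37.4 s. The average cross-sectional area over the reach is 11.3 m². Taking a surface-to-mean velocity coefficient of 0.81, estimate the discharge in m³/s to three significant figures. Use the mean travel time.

t̄ = (30.2 + 30.2 + 37.4) / 3 = 32.6 s
v_surface = L / t̄ = 28.2 / 32.6 = 0.8650 m/s
v_mean = 0.81 × 0.8650 = 0.7007 m/s
Q = A × v_mean = 11.3 × 0.7007 = 7.918 m³/s

7.92 m³/s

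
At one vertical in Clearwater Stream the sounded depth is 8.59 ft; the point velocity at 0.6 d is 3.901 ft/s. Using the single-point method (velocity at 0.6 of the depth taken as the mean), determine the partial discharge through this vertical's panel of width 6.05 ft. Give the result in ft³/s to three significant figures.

203 ft³/s

v̄ = v₀.₆ = 3.901 ft/s
q = v̄ × d × w = 3.901 × 8.59 × 6.05 = 202.7 ft³/s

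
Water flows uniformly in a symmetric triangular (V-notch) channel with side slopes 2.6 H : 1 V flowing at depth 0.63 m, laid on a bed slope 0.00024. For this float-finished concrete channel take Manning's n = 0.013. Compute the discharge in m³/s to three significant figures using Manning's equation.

0.544 m³/s

A = z·y² = 2.6×0.63² = 1.032 m²
P = 2y√(1+z²) = 2×0.63×√(1+2.6²) = 3.510 m
R = A/P = 1.032/3.510 = 0.2940 m
Q = (1/n)·A·R^(2/3)·S^(1/2) = (1/0.013) × 1.032 × 0.2940^(2/3) × 0.00024^(1/2) = 0.5437 m³/s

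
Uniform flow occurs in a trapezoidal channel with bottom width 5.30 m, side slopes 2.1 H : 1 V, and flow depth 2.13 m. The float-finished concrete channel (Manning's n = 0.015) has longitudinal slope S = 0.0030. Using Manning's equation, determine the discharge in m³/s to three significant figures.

A = (b + z·y)·y = (5.30 + 2.1×2.13)×2.13 = 20.82 m²
P = b + 2y√(1+z²) = 5.30 + 2×2.13×√(1+2.1²) = 15.21 m
R = A/P = 20.82/15.21 = 1.369 m
Q = (1/n)·A·R^(2/3)·S^(1/2) = (1/0.015) × 20.82 × 1.369^(2/3) × 0.0030^(1/2) = 93.70 m³/s

93.7 m³/s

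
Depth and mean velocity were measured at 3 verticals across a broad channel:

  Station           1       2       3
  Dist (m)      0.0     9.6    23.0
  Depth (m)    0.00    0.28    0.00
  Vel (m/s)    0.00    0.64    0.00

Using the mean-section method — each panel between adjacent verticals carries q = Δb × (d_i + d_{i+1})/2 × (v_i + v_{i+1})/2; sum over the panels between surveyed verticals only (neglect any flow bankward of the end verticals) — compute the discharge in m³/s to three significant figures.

Panel 1-2: Δb = 9.6 m, d̄ = (0.00+0.28)/2 = 0.14, v̄ = (0.00+0.64)/2 = 0.32 → q = 9.6×0.14×0.32 = 0.4301 m³/s
Panel 2-3: Δb = 13.4 m, d̄ = (0.28+0.00)/2 = 0.14, v̄ = (0.64+0.00)/2 = 0.32 → q = 13.4×0.14×0.32 = 0.6003 m³/s
Q = Σ q = 1.030 m³/s

1.03 m³/s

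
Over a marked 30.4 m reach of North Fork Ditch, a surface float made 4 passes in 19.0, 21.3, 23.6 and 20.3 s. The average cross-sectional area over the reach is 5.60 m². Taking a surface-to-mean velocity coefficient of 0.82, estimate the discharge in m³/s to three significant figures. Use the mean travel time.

t̄ = (19.0 + 21.3 + 23.6 + 20.3) / 4 = 21.05 s
v_surface = L / t̄ = 30.4 / 21.05 = 1.444 m/s
v_mean = 0.82 × 1.444 = 1.184 m/s
Q = A × v_mean = 5.60 × 1.184 = 6.632 m³/s

6.63 m³/s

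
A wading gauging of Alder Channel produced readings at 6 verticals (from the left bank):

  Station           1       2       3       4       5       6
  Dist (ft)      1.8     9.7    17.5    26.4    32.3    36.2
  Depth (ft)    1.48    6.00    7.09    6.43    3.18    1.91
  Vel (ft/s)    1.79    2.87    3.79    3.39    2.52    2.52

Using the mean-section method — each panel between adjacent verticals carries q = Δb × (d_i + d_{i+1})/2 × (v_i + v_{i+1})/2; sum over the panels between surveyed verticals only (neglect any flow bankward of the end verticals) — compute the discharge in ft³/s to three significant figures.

Panel 1-2: Δb = 7.9 ft, d̄ = (1.48+6.00)/2 = 3.74, v̄ = (1.79+2.87)/2 = 2.33 → q = 7.9×3.74×2.33 = 68.84 ft³/s
Panel 2-3: Δb = 7.8 ft, d̄ = (6.00+7.09)/2 = 6.545, v̄ = (2.87+3.79)/2 = 3.33 → q = 7.8×6.545×3.33 = 170.0 ft³/s
Panel 3-4: Δb = 8.9 ft, d̄ = (7.09+6.43)/2 = 6.76, v̄ = (3.79+3.39)/2 = 3.59 → q = 8.9×6.76×3.59 = 216.0 ft³/s
Panel 4-5: Δb = 5.9 ft, d̄ = (6.43+3.18)/2 = 4.805, v̄ = (3.39+2.52)/2 = 2.955 → q = 5.9×4.805×2.955 = 83.77 ft³/s
Panel 5-6: Δb = 3.9 ft, d̄ = (3.18+1.91)/2 = 2.545, v̄ = (2.52+2.52)/2 = 2.52 → q = 3.9×2.545×2.52 = 25.01 ft³/s
Q = Σ q = 563.6 ft³/s

564 ft³/s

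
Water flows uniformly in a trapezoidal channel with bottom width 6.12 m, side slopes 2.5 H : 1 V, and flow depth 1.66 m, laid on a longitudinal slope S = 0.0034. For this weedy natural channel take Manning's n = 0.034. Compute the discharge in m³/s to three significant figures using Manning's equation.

31.8 m³/s

A = (b + z·y)·y = (6.12 + 2.5×1.66)×1.66 = 17.05 m²
P = b + 2y√(1+z²) = 6.12 + 2×1.66×√(1+2.5²) = 15.06 m
R = A/P = 17.05/15.06 = 1.132 m
Q = (1/n)·A·R^(2/3)·S^(1/2) = (1/0.034) × 17.05 × 1.132^(2/3) × 0.0034^(1/2) = 31.76 m³/s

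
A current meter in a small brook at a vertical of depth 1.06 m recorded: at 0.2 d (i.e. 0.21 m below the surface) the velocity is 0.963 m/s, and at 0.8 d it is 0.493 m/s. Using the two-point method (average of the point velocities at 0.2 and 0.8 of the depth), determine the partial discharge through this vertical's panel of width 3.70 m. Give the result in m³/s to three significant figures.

2.86 m³/s

v̄ = (0.963 + 0.493) / 2 = 0.7280 m/s
q = v̄ × d × w = 0.7280 × 1.06 × 3.70 = 2.855 m³/s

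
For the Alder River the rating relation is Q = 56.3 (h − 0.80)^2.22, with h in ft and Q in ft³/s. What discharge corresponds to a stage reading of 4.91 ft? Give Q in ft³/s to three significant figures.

1300 ft³/s

Q = 56.3 × (4.91 − 0.80)^2.22 = 56.3 × 4.11^2.22 = 1298 ft³/s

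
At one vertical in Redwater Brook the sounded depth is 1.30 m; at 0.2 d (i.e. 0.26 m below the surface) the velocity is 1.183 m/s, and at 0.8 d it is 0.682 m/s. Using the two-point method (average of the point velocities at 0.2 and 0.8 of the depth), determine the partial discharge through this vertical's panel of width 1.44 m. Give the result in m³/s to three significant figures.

v̄ = (1.183 + 0.682) / 2 = 0.9325 m/s
q = v̄ × d × w = 0.9325 × 1.30 × 1.44 = 1.746 m³/s

1.75 m³/s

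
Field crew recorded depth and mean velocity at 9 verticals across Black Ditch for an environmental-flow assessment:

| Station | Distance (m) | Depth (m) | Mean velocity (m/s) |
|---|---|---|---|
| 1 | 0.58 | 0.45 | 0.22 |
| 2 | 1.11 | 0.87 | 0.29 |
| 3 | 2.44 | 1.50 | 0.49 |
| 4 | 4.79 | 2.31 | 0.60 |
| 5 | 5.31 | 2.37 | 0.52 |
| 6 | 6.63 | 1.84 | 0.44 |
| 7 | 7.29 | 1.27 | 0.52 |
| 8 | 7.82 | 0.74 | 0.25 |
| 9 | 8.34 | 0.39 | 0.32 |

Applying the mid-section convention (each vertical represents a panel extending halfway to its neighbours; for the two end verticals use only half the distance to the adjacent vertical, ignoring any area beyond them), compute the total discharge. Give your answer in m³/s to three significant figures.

6.06 m³/s

w_1 = (1.11 − 0.58)/2 = 0.265 m; q_1 = 0.22 × 0.45 × 0.265 = 0.02624 m³/s
w_2 = (2.44 − 0.58)/2 = 0.93 m; q_2 = 0.29 × 0.87 × 0.93 = 0.2346 m³/s
w_3 = (4.79 − 1.11)/2 = 1.84 m; q_3 = 0.49 × 1.50 × 1.84 = 1.352 m³/s
w_4 = (5.31 − 2.44)/2 = 1.435 m; q_4 = 0.60 × 2.31 × 1.435 = 1.989 m³/s
w_5 = (6.63 − 4.79)/2 = 0.92 m; q_5 = 0.52 × 2.37 × 0.92 = 1.134 m³/s
w_6 = (7.29 − 5.31)/2 = 0.99 m; q_6 = 0.44 × 1.84 × 0.99 = 0.8015 m³/s
w_7 = (7.82 − 6.63)/2 = 0.595 m; q_7 = 0.52 × 1.27 × 0.595 = 0.3929 m³/s
w_8 = (8.34 − 7.29)/2 = 0.525 m; q_8 = 0.25 × 0.74 × 0.525 = 0.09713 m³/s
w_9 = (8.34 − 7.82)/2 = 0.26 m; q_9 = 0.32 × 0.39 × 0.26 = 0.03245 m³/s
Q = Σ qᵢ = 6.060 m³/s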